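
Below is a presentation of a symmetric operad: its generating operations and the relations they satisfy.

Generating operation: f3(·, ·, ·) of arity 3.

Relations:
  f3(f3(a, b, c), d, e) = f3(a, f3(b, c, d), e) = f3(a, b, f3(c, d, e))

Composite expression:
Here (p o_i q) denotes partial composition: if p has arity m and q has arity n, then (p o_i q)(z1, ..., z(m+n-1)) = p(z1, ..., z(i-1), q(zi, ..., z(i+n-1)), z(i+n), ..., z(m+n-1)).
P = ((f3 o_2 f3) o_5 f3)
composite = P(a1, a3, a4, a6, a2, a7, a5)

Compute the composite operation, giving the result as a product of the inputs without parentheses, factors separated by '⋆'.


a1 ⋆ a3 ⋆ a4 ⋆ a6 ⋆ a2 ⋆ a7 ⋆ a5

Key point: f3 is associative — brackets drop, the a-order remains.
f3(a3, a4, a6) reduces to a3 ⋆ a4 ⋆ a6
f3(a2, a7, a5) reduces to a2 ⋆ a7 ⋆ a5
f3(a1, f3(a3, a4, a6), f3(a2, a7, a5)) reduces to a1 ⋆ a3 ⋆ a4 ⋆ a6 ⋆ a2 ⋆ a7 ⋆ a5


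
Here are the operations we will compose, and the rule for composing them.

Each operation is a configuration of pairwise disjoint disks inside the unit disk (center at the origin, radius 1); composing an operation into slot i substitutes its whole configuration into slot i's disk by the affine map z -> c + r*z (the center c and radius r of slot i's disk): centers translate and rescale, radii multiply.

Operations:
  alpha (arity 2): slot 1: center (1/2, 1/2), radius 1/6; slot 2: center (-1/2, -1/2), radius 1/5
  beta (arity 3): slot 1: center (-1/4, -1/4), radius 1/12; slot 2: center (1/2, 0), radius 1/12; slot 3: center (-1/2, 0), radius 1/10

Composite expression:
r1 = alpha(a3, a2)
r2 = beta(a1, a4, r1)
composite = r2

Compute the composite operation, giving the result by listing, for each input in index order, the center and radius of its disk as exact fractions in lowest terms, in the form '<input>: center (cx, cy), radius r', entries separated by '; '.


Below beta, radii multiply path by path; the a-disk centers shift.
a1 passes through 1 substitution, ending at center (-1/4, -1/4), radius 1/12
a4 passes through 1 substitution, ending at center (1/2, 0), radius 1/12
a3 passes through 2 substitutions, ending at center (-9/20, 1/20), radius 1/60
a2 passes through 2 substitutions, ending at center (-11/20, -1/20), radius 1/50

a1: center (-1/4, -1/4), radius 1/12; a2: center (-11/20, -1/20), radius 1/50; a3: center (-9/20, 1/20), radius 1/60; a4: center (1/2, 0), radius 1/12


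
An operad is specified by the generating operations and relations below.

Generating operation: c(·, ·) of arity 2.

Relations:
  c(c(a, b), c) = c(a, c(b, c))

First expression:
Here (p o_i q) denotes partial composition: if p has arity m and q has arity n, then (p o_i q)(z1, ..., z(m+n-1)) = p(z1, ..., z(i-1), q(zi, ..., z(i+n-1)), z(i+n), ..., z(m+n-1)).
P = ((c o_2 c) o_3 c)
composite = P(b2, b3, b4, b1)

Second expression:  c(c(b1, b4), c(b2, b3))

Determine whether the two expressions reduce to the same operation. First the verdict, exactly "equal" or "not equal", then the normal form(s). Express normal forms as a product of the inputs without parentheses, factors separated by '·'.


not equal; the first gives b2 · b3 · b4 · b1 and the second b1 · b4 · b2 · b3

The first composite normalizes to b2 · b3 · b4 · b1
The second composite normalizes to b1 · b4 · b2 · b3
No match — not equal.


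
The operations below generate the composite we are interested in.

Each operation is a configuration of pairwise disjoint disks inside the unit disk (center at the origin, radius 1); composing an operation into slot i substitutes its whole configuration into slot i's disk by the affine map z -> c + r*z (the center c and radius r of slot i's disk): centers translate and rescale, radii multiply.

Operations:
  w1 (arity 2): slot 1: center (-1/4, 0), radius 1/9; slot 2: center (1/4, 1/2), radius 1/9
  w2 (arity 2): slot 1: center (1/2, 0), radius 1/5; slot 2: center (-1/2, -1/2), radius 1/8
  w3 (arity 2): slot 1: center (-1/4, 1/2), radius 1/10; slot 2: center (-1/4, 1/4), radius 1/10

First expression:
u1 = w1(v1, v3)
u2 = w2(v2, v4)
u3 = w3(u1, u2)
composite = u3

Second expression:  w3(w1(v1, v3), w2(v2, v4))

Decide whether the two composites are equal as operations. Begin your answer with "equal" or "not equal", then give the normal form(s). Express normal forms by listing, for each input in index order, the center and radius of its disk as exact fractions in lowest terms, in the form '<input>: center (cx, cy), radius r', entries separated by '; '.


equal — both sides give v1: center (-11/40, 1/2), radius 1/90; v2: center (-1/5, 1/4), radius 1/50; v3: center (-9/40, 11/20), radius 1/90; v4: center (-3/10, 1/5), radius 1/80

Normal form of the first expression: v1: center (-11/40, 1/2), radius 1/90; v2: center (-1/5, 1/4), radius 1/50; v3: center (-9/40, 11/20), radius 1/90; v4: center (-3/10, 1/5), radius 1/80
Normal form of the second expression: v1: center (-11/40, 1/2), radius 1/90; v2: center (-1/5, 1/4), radius 1/50; v3: center (-9/40, 11/20), radius 1/90; v4: center (-3/10, 1/5), radius 1/80
Same normal form: equal.


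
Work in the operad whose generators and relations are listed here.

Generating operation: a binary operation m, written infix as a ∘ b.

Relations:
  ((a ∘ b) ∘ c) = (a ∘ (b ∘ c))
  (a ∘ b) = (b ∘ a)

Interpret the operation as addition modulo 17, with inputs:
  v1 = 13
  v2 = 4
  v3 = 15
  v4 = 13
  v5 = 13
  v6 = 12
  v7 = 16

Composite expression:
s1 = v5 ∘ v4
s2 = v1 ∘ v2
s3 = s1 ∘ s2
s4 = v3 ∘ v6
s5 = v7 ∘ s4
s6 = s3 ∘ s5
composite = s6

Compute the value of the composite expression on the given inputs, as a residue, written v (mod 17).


1 (mod 17)

(v5 ∘ v4) = 9
(v1 ∘ v2) = 0
((v5 ∘ v4) ∘ (v1 ∘ v2)) = 9
(v3 ∘ v6) = 10
(v7 ∘ (v3 ∘ v6)) = 9
(((v5 ∘ v4) ∘ (v1 ∘ v2)) ∘ (v7 ∘ (v3 ∘ v6))) = 1


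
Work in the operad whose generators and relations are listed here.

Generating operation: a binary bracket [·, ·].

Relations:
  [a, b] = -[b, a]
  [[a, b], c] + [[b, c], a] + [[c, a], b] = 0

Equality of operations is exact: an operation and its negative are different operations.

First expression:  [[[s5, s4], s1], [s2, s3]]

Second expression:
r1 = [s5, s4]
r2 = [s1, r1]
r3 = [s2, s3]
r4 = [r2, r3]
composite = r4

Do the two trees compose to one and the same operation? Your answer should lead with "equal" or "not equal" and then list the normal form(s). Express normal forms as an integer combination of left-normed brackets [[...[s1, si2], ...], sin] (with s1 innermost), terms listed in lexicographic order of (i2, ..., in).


The first expression, normalized: [[[[s1, s4], s5], s2], s3] - [[[[s1, s4], s5], s3], s2] - [[[[s1, s5], s4], s2], s3] + [[[[s1, s5], s4], s3], s2]
The second expression, normalized: -[[[[s1, s4], s5], s2], s3] + [[[[s1, s4], s5], s3], s2] + [[[[s1, s5], s4], s2], s3] - [[[[s1, s5], s4], s3], s2]
Distinct normal forms: not equal.

not equal: they reduce to [[[[s1, s4], s5], s2], s3] - [[[[s1, s4], s5], s3], s2] - [[[[s1, s5], s4], s2], s3] + [[[[s1, s5], s4], s3], s2] and -[[[[s1, s4], s5], s2], s3] + [[[[s1, s4], s5], s3], s2] + [[[[s1, s5], s4], s2], s3] - [[[[s1, s5], s4], s3], s2]


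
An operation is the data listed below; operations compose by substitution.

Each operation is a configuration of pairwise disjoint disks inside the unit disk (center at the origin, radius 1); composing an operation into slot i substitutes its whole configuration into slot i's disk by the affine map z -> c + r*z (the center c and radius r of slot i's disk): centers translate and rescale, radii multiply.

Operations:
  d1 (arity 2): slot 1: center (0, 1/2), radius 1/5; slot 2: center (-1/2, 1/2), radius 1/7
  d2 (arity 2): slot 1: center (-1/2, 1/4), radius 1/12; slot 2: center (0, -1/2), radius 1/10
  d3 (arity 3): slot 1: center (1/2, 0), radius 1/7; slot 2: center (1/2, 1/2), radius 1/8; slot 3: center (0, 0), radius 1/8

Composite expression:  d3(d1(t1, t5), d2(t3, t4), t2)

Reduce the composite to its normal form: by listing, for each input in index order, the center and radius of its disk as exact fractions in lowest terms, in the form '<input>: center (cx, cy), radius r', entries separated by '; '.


Follow each t-input down from d3: c' goes to c + r*c', radius to r*r'.
for t1, the 2-step affine chain lands on center (1/2, 1/14), radius 1/35
for t5, the 2-step affine chain lands on center (3/7, 1/14), radius 1/49
for t3, the 2-step affine chain lands on center (7/16, 17/32), radius 1/96
for t4, the 2-step affine chain lands on center (1/2, 7/16), radius 1/80
for t2, the 1-step affine chain lands on center (0, 0), radius 1/8

t1: center (1/2, 1/14), radius 1/35; t2: center (0, 0), radius 1/8; t3: center (7/16, 17/32), radius 1/96; t4: center (1/2, 7/16), radius 1/80; t5: center (3/7, 1/14), radius 1/49


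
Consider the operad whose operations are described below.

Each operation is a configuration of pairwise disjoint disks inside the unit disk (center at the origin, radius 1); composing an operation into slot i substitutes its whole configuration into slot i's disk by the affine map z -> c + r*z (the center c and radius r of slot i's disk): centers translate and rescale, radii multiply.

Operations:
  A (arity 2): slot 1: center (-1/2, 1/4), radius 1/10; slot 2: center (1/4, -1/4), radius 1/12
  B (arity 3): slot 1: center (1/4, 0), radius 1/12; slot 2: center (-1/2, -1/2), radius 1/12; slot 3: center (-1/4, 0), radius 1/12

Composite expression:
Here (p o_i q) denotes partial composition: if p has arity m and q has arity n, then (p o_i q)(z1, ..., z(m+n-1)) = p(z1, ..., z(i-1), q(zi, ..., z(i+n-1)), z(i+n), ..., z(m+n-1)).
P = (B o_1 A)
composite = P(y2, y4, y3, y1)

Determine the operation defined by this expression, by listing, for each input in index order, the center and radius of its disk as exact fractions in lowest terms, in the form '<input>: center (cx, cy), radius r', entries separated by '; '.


y1: center (-1/4, 0), radius 1/12; y2: center (5/24, 1/48), radius 1/120; y3: center (-1/2, -1/2), radius 1/12; y4: center (13/48, -1/48), radius 1/144

Nesting under B composes maps z -> c + r*z down each y-path.
y2: after 2 affine steps, its disk has center (5/24, 1/48), radius 1/120
y4: after 2 affine steps, its disk has center (13/48, -1/48), radius 1/144
y3: after 1 affine step, its disk has center (-1/2, -1/2), radius 1/12
y1: after 1 affine step, its disk has center (-1/4, 0), radius 1/12


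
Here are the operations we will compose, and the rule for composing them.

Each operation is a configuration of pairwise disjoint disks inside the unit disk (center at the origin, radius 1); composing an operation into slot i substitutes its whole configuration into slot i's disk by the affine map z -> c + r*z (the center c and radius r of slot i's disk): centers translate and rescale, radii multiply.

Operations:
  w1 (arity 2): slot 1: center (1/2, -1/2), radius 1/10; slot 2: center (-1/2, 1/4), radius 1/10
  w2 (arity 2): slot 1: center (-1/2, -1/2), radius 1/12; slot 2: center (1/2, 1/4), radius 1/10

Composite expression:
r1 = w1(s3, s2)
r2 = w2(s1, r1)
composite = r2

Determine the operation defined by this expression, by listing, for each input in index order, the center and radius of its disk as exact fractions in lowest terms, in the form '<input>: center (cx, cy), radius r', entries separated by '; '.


s1: center (-1/2, -1/2), radius 1/12; s2: center (9/20, 11/40), radius 1/100; s3: center (11/20, 1/5), radius 1/100

Affine substitution under w2: radii multiply and s-centers shift.
s1: after 1 affine step, its disk has center (-1/2, -1/2), radius 1/12
s3: after 2 affine steps, its disk has center (11/20, 1/5), radius 1/100
s2: after 2 affine steps, its disk has center (9/20, 11/40), radius 1/100


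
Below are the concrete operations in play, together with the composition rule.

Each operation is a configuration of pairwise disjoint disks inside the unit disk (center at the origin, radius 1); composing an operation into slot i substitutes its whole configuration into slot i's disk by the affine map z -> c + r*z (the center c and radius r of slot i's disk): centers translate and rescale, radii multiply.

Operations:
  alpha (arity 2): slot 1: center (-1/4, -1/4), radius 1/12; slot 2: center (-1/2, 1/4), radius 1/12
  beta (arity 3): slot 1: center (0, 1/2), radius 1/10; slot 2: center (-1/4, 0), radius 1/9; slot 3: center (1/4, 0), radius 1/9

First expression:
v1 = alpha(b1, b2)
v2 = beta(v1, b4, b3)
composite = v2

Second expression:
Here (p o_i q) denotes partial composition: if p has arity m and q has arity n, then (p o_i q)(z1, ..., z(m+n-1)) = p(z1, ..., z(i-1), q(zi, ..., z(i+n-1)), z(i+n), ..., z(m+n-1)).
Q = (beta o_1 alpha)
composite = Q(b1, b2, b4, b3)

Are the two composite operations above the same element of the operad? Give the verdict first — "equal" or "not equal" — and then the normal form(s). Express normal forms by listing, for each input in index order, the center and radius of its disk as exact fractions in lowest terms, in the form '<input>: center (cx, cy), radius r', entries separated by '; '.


equal; both compose to b1: center (-1/40, 19/40), radius 1/120; b2: center (-1/20, 21/40), radius 1/120; b3: center (1/4, 0), radius 1/9; b4: center (-1/4, 0), radius 1/9

The first expression reduces to b1: center (-1/40, 19/40), radius 1/120; b2: center (-1/20, 21/40), radius 1/120; b3: center (1/4, 0), radius 1/9; b4: center (-1/4, 0), radius 1/9
The second expression reduces to b1: center (-1/40, 19/40), radius 1/120; b2: center (-1/20, 21/40), radius 1/120; b3: center (1/4, 0), radius 1/9; b4: center (-1/4, 0), radius 1/9
Both agree, so they are equal.


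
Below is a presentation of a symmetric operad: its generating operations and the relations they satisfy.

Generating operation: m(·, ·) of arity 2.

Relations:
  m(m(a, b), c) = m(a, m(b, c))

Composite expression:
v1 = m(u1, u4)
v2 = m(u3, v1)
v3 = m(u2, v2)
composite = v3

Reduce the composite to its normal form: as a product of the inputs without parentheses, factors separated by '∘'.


u2 ∘ u3 ∘ u1 ∘ u4

Key point: m is associative — brackets drop, the u-order remains.
m(u1, u4) reduces to u1 ∘ u4
m(u3, m(u1, u4)) reduces to u3 ∘ u1 ∘ u4
m(u2, m(u3, m(u1, u4))) reduces to u2 ∘ u3 ∘ u1 ∘ u4


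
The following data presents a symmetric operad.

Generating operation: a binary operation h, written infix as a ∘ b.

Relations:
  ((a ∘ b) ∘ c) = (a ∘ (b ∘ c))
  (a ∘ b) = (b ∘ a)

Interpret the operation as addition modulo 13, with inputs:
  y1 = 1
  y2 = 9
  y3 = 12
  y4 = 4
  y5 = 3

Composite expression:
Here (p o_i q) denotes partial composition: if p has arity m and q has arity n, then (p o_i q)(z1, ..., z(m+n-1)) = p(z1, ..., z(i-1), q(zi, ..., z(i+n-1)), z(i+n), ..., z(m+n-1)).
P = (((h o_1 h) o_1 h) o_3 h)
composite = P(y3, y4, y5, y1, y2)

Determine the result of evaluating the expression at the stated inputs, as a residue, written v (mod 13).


(y3 ∘ y4) = 3
(y5 ∘ y1) = 4
((y3 ∘ y4) ∘ (y5 ∘ y1)) = 7
(((y3 ∘ y4) ∘ (y5 ∘ y1)) ∘ y2) = 3

3 (mod 13)


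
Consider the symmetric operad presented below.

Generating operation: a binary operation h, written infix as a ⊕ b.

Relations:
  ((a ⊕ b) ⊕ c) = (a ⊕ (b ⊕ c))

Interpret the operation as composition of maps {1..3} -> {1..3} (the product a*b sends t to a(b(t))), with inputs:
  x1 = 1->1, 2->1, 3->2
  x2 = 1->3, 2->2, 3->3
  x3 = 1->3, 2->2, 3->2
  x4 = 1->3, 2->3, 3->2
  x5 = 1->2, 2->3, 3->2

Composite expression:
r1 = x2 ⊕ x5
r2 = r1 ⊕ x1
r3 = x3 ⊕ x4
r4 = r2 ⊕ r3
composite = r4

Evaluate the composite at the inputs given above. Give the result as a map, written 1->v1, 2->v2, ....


1->2, 2->2, 3->2


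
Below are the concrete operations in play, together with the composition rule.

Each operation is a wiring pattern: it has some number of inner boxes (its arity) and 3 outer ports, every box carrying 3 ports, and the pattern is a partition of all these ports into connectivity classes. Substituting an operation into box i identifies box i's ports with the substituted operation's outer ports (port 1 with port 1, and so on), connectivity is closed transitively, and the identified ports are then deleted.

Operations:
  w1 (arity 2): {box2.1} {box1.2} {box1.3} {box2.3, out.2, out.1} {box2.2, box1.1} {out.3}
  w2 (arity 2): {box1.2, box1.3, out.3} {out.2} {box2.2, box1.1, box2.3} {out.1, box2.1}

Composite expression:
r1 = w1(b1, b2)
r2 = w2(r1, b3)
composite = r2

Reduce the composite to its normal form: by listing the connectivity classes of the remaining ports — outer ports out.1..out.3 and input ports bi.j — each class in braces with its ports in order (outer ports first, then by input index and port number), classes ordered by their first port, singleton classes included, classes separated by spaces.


{out.1, b3.1} {out.2} {out.3, b2.3, b3.2, b3.3} {b1.1, b2.2} {b1.2} {b1.3} {b2.1}

Reachability decides: close wires over w2-identified ports.
through w1, on inputs (b1, b2): {out.1, out.2, b2.3} {out.3} {b1.1, b2.2} {b1.2} {b1.3} {b2.1} (out.j = stage outer ports)
through w2, on inputs (b1, b2, b3): {out.1, b3.1} {out.2} {out.3, b2.3, b3.2, b3.3} {b1.1, b2.2} {b1.2} {b1.3} {b2.1} (out.j = stage outer ports)


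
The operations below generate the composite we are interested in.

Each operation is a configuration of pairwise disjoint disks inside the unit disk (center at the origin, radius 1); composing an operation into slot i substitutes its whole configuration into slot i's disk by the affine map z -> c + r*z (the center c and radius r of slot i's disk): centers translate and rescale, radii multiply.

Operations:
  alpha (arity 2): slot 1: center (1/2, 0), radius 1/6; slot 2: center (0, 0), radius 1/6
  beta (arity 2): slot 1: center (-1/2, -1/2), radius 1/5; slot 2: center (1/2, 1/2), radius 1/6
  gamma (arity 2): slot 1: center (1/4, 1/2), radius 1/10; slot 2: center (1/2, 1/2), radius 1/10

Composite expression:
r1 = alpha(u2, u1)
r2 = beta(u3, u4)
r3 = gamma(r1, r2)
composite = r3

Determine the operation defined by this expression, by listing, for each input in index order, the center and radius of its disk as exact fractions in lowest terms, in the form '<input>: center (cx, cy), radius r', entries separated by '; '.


u1: center (1/4, 1/2), radius 1/60; u2: center (3/10, 1/2), radius 1/60; u3: center (9/20, 9/20), radius 1/50; u4: center (11/20, 11/20), radius 1/60

Below gamma, radii multiply path by path; the u-disk centers shift.
input u2: composing its 2 substitution steps yields center (3/10, 1/2), radius 1/60
input u1: composing its 2 substitution steps yields center (1/4, 1/2), radius 1/60
input u3: composing its 2 substitution steps yields center (9/20, 9/20), radius 1/50
input u4: composing its 2 substitution steps yields center (11/20, 11/20), radius 1/60


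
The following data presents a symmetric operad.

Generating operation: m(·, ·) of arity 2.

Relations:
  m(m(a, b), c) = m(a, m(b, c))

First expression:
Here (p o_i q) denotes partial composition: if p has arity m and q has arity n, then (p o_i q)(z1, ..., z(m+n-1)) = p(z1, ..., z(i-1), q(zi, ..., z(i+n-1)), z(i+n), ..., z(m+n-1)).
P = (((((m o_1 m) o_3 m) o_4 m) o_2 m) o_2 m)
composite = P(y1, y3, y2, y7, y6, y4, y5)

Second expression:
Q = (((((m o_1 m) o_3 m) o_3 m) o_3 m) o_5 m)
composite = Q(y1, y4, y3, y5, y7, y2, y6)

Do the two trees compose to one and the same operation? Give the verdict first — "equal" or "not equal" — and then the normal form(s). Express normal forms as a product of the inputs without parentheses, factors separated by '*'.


not equal; the first gives y1 * y3 * y2 * y7 * y6 * y4 * y5 and the second y1 * y4 * y3 * y5 * y7 * y2 * y6

The first expression reduces to y1 * y3 * y2 * y7 * y6 * y4 * y5
The second expression reduces to y1 * y4 * y3 * y5 * y7 * y2 * y6
Different reductions; not equal.


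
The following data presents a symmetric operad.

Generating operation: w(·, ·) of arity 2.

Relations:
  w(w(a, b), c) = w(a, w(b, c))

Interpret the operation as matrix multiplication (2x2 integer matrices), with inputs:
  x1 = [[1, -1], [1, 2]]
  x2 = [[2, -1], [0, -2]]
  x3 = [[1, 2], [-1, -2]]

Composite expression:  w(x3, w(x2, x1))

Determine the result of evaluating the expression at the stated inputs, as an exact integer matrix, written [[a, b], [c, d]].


[[-3, -12], [3, 12]]


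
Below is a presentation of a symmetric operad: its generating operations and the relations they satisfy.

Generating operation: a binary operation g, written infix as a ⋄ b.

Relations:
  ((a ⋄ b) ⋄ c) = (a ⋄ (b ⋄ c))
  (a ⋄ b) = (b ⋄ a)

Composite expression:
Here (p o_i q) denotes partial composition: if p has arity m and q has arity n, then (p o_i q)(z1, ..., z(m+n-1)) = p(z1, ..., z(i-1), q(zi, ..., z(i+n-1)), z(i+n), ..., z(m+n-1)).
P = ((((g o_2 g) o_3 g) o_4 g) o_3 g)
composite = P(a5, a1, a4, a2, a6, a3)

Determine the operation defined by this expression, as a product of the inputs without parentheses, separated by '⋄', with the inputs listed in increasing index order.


a1 ⋄ a2 ⋄ a3 ⋄ a4 ⋄ a5 ⋄ a6

Reordering under g is free, so list the a-inputs canonically.
(a4 ⋄ a2) linearizes to a4 ⋄ a2
(a6 ⋄ a3) linearizes to a6 ⋄ a3
((a4 ⋄ a2) ⋄ (a6 ⋄ a3)) linearizes to a4 ⋄ a2 ⋄ a6 ⋄ a3
(a1 ⋄ ((a4 ⋄ a2) ⋄ (a6 ⋄ a3))) linearizes to a1 ⋄ a4 ⋄ a2 ⋄ a6 ⋄ a3
(a5 ⋄ (a1 ⋄ ((a4 ⋄ a2) ⋄ (a6 ⋄ a3)))) linearizes to a5 ⋄ a1 ⋄ a4 ⋄ a2 ⋄ a6 ⋄ a3
reordering the factors by index: a1 ⋄ a2 ⋄ a3 ⋄ a4 ⋄ a5 ⋄ a6


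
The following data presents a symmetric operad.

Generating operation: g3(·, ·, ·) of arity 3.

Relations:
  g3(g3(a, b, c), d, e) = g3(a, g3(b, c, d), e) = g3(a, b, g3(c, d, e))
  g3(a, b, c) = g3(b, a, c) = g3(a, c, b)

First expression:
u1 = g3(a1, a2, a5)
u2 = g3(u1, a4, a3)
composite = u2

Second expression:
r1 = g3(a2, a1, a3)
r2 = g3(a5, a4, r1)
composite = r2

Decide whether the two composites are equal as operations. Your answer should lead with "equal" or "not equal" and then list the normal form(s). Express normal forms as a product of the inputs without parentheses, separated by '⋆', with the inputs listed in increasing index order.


equal: each reduces to a1 ⋆ a2 ⋆ a3 ⋆ a4 ⋆ a5


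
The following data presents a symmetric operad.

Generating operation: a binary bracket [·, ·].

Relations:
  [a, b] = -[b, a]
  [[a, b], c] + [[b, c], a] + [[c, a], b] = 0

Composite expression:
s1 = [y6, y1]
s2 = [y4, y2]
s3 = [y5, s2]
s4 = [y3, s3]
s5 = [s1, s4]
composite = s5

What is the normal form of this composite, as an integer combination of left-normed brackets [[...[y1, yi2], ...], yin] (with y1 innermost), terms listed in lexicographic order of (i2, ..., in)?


[[[[[y1, y6], y2], y4], y5], y3] - [[[[[y1, y6], y3], y2], y4], y5] + [[[[[y1, y6], y3], y4], y2], y5] + [[[[[y1, y6], y3], y5], y2], y4] - [[[[[y1, y6], y3], y5], y4], y2] - [[[[[y1, y6], y4], y2], y5], y3] - [[[[[y1, y6], y5], y2], y4], y3] + [[[[[y1, y6], y5], y4], y2], y3]

Skip Jacobi rewriting: expand, keep y1-initial words, read off terms.
Composite bracket: [[y6, y1], [y3, [y5, [y4, y2]]]]
Full expansion: 32 signed words from ab - ba (2^5 = 32).
Words beginning with y1 determine it all:
  sign of y1y6y2y4y5y3 is +1, so it contributes +[[[[[y1, y6], y2], y4], y5], y3]
  sign of y1y6y3y2y4y5 is -1, so it contributes -[[[[[y1, y6], y3], y2], y4], y5]
  sign of y1y6y3y4y2y5 is +1, so it contributes +[[[[[y1, y6], y3], y4], y2], y5]
  sign of y1y6y3y5y2y4 is +1, so it contributes +[[[[[y1, y6], y3], y5], y2], y4]
  sign of y1y6y3y5y4y2 is -1, so it contributes -[[[[[y1, y6], y3], y5], y4], y2]
  sign of y1y6y4y2y5y3 is -1, so it contributes -[[[[[y1, y6], y4], y2], y5], y3]
  sign of y1y6y5y2y4y3 is -1, so it contributes -[[[[[y1, y6], y5], y2], y4], y3]
  sign of y1y6y5y4y2y3 is +1, so it contributes +[[[[[y1, y6], y5], y4], y2], y3]


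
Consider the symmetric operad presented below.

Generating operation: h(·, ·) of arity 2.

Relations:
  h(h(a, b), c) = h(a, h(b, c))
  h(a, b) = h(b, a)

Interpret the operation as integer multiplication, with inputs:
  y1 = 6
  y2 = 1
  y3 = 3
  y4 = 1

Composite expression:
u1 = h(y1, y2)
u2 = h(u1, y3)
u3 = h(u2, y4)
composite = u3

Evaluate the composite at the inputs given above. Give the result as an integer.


18

h(y1, y2) = 6
h(h(y1, y2), y3) = 18
h(h(h(y1, y2), y3), y4) = 18


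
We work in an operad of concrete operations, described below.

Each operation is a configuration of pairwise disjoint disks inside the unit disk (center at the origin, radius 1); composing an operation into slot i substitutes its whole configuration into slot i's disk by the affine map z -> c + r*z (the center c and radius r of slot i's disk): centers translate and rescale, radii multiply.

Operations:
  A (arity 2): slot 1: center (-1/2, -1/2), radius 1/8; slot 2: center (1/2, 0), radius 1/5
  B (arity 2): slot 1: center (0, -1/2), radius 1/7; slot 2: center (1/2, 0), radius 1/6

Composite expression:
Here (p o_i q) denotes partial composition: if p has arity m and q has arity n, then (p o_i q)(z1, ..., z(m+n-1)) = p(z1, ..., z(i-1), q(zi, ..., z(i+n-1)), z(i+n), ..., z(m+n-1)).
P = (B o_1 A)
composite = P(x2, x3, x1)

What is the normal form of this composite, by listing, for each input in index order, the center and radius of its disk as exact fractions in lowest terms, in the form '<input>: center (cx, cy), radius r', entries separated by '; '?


x1: center (1/2, 0), radius 1/6; x2: center (-1/14, -4/7), radius 1/56; x3: center (1/14, -1/2), radius 1/35

Follow each x-input down from B: c' goes to c + r*c', radius to r*r'.
for x2, the 2-step affine chain lands on center (-1/14, -4/7), radius 1/56
for x3, the 2-step affine chain lands on center (1/14, -1/2), radius 1/35
for x1, the 1-step affine chain lands on center (1/2, 0), radius 1/6


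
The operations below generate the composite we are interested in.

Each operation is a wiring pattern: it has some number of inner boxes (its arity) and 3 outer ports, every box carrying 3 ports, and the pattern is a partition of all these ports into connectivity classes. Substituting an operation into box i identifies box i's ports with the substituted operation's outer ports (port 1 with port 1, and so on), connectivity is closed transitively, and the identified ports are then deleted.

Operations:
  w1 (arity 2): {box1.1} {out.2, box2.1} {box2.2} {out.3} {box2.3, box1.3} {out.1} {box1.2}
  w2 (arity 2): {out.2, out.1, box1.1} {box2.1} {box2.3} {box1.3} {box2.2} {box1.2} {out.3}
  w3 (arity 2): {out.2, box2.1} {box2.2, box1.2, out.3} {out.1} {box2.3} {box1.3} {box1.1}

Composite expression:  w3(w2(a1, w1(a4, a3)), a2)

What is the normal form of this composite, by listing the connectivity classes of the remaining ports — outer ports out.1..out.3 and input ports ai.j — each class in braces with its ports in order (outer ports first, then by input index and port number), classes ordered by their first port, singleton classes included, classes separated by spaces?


{out.1} {out.2, a2.1} {out.3, a1.1, a2.2} {a1.2} {a1.3} {a2.3} {a3.1} {a3.2} {a3.3, a4.3} {a4.1} {a4.2}

Treat the ports identified at w3 as solder joints: merge, then drop.
through w1, on inputs (a4, a3): {out.1} {out.2, a3.1} {out.3} {a3.2} {a3.3, a4.3} {a4.1} {a4.2} (out.j = stage outer ports)
through w2, on inputs (a1, a4, a3): {out.1, out.2, a1.1} {out.3} {a1.2} {a1.3} {a3.1} {a3.2} {a3.3, a4.3} {a4.1} {a4.2} (out.j = stage outer ports)
through w3, on inputs (a1, a4, a3, a2): {out.1} {out.2, a2.1} {out.3, a1.1, a2.2} {a1.2} {a1.3} {a2.3} {a3.1} {a3.2} {a3.3, a4.3} {a4.1} {a4.2} (out.j = stage outer ports)


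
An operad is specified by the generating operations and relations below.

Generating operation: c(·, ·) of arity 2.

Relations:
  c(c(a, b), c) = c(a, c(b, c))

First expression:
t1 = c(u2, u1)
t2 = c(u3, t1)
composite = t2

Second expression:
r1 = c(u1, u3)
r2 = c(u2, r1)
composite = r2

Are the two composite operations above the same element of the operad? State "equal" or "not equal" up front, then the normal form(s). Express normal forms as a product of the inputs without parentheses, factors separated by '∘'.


Normal form of the first expression: u3 ∘ u2 ∘ u1
Normal form of the second expression: u2 ∘ u1 ∘ u3
Distinct normal forms: not equal.

not equal; the first gives u3 ∘ u2 ∘ u1 and the second u2 ∘ u1 ∘ u3


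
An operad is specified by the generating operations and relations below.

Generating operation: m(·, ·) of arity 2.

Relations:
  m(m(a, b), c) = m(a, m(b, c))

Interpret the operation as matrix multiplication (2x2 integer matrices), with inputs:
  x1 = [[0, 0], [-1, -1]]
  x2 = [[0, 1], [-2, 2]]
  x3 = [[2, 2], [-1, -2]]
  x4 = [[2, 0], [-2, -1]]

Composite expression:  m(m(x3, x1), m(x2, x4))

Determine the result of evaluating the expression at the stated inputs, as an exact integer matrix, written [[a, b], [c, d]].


[[20, 6], [-20, -6]]

m(x3, x1) = [[-2, -2], [2, 2]]
m(x2, x4) = [[-2, -1], [-8, -2]]
m(m(x3, x1), m(x2, x4)) = [[20, 6], [-20, -6]]


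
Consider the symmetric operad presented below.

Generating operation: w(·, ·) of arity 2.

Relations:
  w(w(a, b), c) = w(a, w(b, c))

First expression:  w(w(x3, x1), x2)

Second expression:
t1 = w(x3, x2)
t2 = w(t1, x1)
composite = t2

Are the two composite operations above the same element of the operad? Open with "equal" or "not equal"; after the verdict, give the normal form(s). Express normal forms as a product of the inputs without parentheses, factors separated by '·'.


not equal; first: x3 · x1 · x2; second: x3 · x2 · x1

Reducing the first expression gives x3 · x1 · x2
Reducing the second expression gives x3 · x2 · x1
The normal forms differ: not equal.


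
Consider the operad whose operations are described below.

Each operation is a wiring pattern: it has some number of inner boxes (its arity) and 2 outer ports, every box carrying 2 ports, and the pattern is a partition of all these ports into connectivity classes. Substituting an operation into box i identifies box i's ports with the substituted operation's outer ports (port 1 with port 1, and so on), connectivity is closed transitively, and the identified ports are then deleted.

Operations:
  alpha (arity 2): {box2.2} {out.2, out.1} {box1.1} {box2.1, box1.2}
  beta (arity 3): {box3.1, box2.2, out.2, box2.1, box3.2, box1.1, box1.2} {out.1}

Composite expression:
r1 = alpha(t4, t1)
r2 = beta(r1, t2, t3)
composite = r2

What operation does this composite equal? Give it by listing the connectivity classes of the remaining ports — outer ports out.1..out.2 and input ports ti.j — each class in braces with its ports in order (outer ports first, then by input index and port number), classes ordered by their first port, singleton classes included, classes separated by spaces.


Treat the ports identified at beta as solder joints: merge, then drop.
composing alpha on (t4, t1), with out.j its own outer ports: {out.1, out.2} {t1.1, t4.2} {t1.2} {t4.1}
composing beta on (t4, t1, t2, t3), with out.j its own outer ports: {out.1} {out.2, t2.1, t2.2, t3.1, t3.2} {t1.1, t4.2} {t1.2} {t4.1}

{out.1} {out.2, t2.1, t2.2, t3.1, t3.2} {t1.1, t4.2} {t1.2} {t4.1}


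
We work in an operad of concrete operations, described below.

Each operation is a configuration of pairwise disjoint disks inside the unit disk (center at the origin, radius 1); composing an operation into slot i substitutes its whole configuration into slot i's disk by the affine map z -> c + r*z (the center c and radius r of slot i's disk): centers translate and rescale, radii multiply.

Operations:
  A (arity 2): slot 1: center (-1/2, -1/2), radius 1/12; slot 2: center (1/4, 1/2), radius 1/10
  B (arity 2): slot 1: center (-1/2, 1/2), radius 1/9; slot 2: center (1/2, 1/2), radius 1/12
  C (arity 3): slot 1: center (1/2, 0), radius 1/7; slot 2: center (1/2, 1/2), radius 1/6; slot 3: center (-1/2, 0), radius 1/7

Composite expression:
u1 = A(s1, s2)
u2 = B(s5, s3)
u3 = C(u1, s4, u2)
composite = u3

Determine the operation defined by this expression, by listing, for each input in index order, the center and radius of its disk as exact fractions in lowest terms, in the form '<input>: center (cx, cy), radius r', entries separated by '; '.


s1: center (3/7, -1/14), radius 1/84; s2: center (15/28, 1/14), radius 1/70; s3: center (-3/7, 1/14), radius 1/84; s4: center (1/2, 1/2), radius 1/6; s5: center (-4/7, 1/14), radius 1/63

Nesting under C composes maps z -> c + r*z down each s-path.
s1: after 2 affine steps, its disk has center (3/7, -1/14), radius 1/84
s2: after 2 affine steps, its disk has center (15/28, 1/14), radius 1/70
s4: after 1 affine step, its disk has center (1/2, 1/2), radius 1/6
s5: after 2 affine steps, its disk has center (-4/7, 1/14), radius 1/63
s3: after 2 affine steps, its disk has center (-3/7, 1/14), radius 1/84


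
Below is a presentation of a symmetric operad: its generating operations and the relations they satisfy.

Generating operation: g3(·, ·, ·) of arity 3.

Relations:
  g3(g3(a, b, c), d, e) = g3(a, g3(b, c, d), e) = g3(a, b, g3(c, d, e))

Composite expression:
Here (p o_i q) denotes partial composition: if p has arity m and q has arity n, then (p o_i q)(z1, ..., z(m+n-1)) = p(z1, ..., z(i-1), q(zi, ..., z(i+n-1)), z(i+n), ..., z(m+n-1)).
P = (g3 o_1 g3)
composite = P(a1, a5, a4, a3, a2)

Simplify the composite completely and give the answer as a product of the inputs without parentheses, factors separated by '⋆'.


a1 ⋆ a5 ⋆ a4 ⋆ a3 ⋆ a2


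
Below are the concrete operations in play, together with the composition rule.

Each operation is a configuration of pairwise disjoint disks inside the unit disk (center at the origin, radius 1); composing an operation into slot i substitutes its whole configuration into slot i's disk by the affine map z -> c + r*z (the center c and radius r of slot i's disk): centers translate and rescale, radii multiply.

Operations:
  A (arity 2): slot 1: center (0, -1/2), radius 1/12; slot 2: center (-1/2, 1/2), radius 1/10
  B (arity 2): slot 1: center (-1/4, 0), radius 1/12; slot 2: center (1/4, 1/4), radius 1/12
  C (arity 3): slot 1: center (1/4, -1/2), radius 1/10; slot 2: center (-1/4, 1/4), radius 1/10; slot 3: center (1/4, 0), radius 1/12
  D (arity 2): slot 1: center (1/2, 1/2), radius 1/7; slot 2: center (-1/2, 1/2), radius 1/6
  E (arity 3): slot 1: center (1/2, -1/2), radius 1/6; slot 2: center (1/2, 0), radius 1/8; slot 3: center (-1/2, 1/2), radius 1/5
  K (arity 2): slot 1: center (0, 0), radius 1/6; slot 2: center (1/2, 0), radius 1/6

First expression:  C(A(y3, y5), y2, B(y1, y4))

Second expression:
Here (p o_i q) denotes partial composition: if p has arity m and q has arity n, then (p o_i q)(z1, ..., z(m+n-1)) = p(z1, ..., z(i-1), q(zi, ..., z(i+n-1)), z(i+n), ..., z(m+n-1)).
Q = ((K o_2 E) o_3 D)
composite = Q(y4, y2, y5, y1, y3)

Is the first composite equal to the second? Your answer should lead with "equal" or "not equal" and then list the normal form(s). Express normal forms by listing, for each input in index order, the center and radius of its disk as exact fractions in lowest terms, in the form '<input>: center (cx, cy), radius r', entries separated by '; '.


not equal; first: y1: center (11/48, 0), radius 1/144; y2: center (-1/4, 1/4), radius 1/10; y3: center (1/4, -11/20), radius 1/120; y4: center (13/48, 1/48), radius 1/144; y5: center (1/5, -9/20), radius 1/100; second: y1: center (55/96, 1/96), radius 1/288; y2: center (7/12, -1/12), radius 1/36; y3: center (5/12, 1/12), radius 1/30; y4: center (0, 0), radius 1/6; y5: center (19/32, 1/96), radius 1/336

Reducing the first expression gives y1: center (11/48, 0), radius 1/144; y2: center (-1/4, 1/4), radius 1/10; y3: center (1/4, -11/20), radius 1/120; y4: center (13/48, 1/48), radius 1/144; y5: center (1/5, -9/20), radius 1/100
Reducing the second expression gives y1: center (55/96, 1/96), radius 1/288; y2: center (7/12, -1/12), radius 1/36; y3: center (5/12, 1/12), radius 1/30; y4: center (0, 0), radius 1/6; y5: center (19/32, 1/96), radius 1/336
Distinct normal forms: not equal.


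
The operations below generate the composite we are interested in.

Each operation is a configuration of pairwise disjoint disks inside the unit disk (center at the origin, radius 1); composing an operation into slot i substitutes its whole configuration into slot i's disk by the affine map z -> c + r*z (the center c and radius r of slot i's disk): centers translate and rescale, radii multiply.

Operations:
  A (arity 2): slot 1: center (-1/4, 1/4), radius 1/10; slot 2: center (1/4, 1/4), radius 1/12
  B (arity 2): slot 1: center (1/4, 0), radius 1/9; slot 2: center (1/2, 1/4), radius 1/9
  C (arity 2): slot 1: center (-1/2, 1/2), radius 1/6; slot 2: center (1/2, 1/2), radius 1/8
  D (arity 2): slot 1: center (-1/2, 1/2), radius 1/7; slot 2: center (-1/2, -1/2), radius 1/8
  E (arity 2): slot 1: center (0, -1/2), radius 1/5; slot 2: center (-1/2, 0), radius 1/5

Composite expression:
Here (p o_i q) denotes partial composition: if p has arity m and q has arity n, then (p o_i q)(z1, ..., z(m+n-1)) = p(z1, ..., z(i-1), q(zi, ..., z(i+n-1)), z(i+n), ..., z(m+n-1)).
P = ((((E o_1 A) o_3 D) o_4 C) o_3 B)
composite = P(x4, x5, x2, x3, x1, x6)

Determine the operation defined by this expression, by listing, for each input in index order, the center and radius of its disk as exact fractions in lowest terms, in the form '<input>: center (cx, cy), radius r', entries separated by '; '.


x1: center (-49/80, -7/80), radius 1/240; x2: center (-83/140, 1/10), radius 1/315; x3: center (-41/70, 3/28), radius 1/315; x4: center (-1/20, -9/20), radius 1/50; x5: center (1/20, -9/20), radius 1/60; x6: center (-47/80, -7/80), radius 1/320

Each x-disk chains the slot maps above it in E; radii multiply.
x4: after 2 affine steps, its disk has center (-1/20, -9/20), radius 1/50
x5: after 2 affine steps, its disk has center (1/20, -9/20), radius 1/60
x2: after 3 affine steps, its disk has center (-83/140, 1/10), radius 1/315
x3: after 3 affine steps, its disk has center (-41/70, 3/28), radius 1/315
x1: after 3 affine steps, its disk has center (-49/80, -7/80), radius 1/240
x6: after 3 affine steps, its disk has center (-47/80, -7/80), radius 1/320


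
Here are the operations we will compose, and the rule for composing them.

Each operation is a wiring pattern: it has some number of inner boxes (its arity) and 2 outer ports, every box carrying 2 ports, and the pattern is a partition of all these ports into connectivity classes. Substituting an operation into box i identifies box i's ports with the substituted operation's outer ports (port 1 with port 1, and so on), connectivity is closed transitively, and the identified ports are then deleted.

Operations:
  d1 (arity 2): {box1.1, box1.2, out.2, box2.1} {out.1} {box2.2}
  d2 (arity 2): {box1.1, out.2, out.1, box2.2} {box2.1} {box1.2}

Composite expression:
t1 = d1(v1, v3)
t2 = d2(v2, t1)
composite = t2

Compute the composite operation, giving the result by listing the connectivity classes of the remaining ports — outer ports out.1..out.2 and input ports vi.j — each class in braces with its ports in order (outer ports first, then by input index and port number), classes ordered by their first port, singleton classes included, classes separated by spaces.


{out.1, out.2, v1.1, v1.2, v2.1, v3.1} {v2.2} {v3.2}

Two ports join when wires chain via d2-identified ports.
the subtree at d1 composes to {out.1} {out.2, v1.1, v1.2, v3.1} {v3.2} on (v1, v3); out.j = own outer ports
the subtree at d2 composes to {out.1, out.2, v1.1, v1.2, v2.1, v3.1} {v2.2} {v3.2} on (v2, v1, v3); out.j = own outer ports


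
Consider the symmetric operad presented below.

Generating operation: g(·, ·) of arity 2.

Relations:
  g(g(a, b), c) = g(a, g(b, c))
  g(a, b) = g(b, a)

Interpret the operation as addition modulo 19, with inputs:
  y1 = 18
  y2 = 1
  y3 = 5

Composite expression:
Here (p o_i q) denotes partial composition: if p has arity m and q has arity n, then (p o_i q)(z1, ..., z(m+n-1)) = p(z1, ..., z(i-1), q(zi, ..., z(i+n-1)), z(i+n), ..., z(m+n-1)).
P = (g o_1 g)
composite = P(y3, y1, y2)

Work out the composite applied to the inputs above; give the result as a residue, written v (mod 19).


5 (mod 19)

g(y3, y1) = 4
g(g(y3, y1), y2) = 5
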